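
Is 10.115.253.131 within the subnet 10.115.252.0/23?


Subnet network: 10.115.252.0
Test IP AND mask: 10.115.252.0
Yes, 10.115.253.131 is in 10.115.252.0/23


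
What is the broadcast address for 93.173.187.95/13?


Network: 93.168.0.0/13
Host bits = 19
Set all host bits to 1:
Broadcast: 93.175.255.255


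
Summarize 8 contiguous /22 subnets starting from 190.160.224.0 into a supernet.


Original prefix: /22
Number of subnets: 8 = 2^3
New prefix = 22 - 3 = 19
Supernet: 190.160.224.0/19


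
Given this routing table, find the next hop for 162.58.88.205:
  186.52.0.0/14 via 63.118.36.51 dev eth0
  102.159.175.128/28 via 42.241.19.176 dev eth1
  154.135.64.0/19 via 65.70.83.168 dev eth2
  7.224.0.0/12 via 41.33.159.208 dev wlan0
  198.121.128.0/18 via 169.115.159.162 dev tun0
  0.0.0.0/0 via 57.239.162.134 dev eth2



Longest prefix match for 162.58.88.205:
  /14 186.52.0.0: no
  /28 102.159.175.128: no
  /19 154.135.64.0: no
  /12 7.224.0.0: no
  /18 198.121.128.0: no
  /0 0.0.0.0: MATCH
Selected: next-hop 57.239.162.134 via eth2 (matched /0)


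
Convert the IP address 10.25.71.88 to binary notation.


10 = 00001010
25 = 00011001
71 = 01000111
88 = 01011000
Binary: 00001010.00011001.01000111.01011000


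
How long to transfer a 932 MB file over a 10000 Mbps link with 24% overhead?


Effective throughput = 10000 * (1 - 24/100) = 7600 Mbps
File size in Mb = 932 * 8 = 7456 Mb
Time = 7456 / 7600
Time = 0.9811 seconds


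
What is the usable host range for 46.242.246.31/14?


Network: 46.240.0.0
Broadcast: 46.243.255.255
First usable = network + 1
Last usable = broadcast - 1
Range: 46.240.0.1 to 46.243.255.254


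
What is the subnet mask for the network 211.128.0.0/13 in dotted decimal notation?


/13 means 13 network bits, 19 host bits
Binary: 11111111111110000000000000000000
Mask: 255.248.0.0


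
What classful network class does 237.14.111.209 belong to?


First octet: 237
Binary: 11101101
1110xxxx -> Class D (224-239)
Class D (multicast), default mask N/A


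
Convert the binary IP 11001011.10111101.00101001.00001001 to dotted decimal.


11001011 = 203
10111101 = 189
00101001 = 41
00001001 = 9
IP: 203.189.41.9


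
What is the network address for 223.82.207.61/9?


IP:   11011111.01010010.11001111.00111101
Mask: 11111111.10000000.00000000.00000000
AND operation:
Net:  11011111.00000000.00000000.00000000
Network: 223.0.0.0/9


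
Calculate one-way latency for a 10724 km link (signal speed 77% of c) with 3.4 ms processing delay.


Speed = 0.77 * 3e5 km/s = 231000 km/s
Propagation delay = 10724 / 231000 = 0.0464 s = 46.4242 ms
Processing delay = 3.4 ms
Total one-way latency = 49.8242 ms


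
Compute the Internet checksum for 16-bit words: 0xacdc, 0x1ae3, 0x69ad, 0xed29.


Sum all words (with carry folding):
+ 0xacdc = 0xacdc
+ 0x1ae3 = 0xc7bf
+ 0x69ad = 0x316d
+ 0xed29 = 0x1e97
One's complement: ~0x1e97
Checksum = 0xe168


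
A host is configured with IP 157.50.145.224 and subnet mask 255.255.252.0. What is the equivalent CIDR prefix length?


Binary: 11111111.11111111.11111100.00000000
Count leading 1s
Prefix: /22


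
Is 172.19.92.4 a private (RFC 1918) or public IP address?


RFC 1918 private ranges:
  10.0.0.0/8 (10.0.0.0 - 10.255.255.255)
  172.16.0.0/12 (172.16.0.0 - 172.31.255.255)
  192.168.0.0/16 (192.168.0.0 - 192.168.255.255)
Private (in 172.16.0.0/12)


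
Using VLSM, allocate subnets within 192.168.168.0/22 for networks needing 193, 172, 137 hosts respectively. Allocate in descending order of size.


193 hosts -> /24 (254 usable): 192.168.168.0/24
172 hosts -> /24 (254 usable): 192.168.169.0/24
137 hosts -> /24 (254 usable): 192.168.170.0/24
Allocation: 192.168.168.0/24 (193 hosts, 254 usable); 192.168.169.0/24 (172 hosts, 254 usable); 192.168.170.0/24 (137 hosts, 254 usable)


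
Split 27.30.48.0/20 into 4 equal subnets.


New prefix = 20 + 2 = 22
Each subnet has 1024 addresses
  27.30.48.0/22
  27.30.52.0/22
  27.30.56.0/22
  27.30.60.0/22
Subnets: 27.30.48.0/22, 27.30.52.0/22, 27.30.56.0/22, 27.30.60.0/22


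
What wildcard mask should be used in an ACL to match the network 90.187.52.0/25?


Subnet mask: 255.255.255.128
Wildcard = 255.255.255.255 - subnet mask
255 - 255 = 0
255 - 255 = 0
255 - 255 = 0
255 - 128 = 127
Wildcard: 0.0.0.127


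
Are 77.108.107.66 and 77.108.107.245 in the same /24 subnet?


Mask: 255.255.255.0
77.108.107.66 AND mask = 77.108.107.0
77.108.107.245 AND mask = 77.108.107.0
Yes, same subnet (77.108.107.0)


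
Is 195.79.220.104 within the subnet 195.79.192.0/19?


Subnet network: 195.79.192.0
Test IP AND mask: 195.79.192.0
Yes, 195.79.220.104 is in 195.79.192.0/19


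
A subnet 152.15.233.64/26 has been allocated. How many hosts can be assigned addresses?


Host bits = 32 - 26 = 6
Total addresses = 2^6 = 64
Usable = total - 2 (network and broadcast)
Usable hosts: 62


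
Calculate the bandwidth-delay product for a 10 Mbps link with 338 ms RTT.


BDP = bandwidth * RTT
= 10 Mbps * 338 ms
= 10 * 1e6 * 338 / 1000 bits
= 3380000 bits
= 422500 bytes
= 412.5977 KB
BDP = 3380000 bits (422500 bytes)


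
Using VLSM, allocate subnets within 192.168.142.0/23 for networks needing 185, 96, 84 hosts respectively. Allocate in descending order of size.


185 hosts -> /24 (254 usable): 192.168.142.0/24
96 hosts -> /25 (126 usable): 192.168.143.0/25
84 hosts -> /25 (126 usable): 192.168.143.128/25
Allocation: 192.168.142.0/24 (185 hosts, 254 usable); 192.168.143.0/25 (96 hosts, 126 usable); 192.168.143.128/25 (84 hosts, 126 usable)


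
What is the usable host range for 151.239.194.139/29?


Network: 151.239.194.136
Broadcast: 151.239.194.143
First usable = network + 1
Last usable = broadcast - 1
Range: 151.239.194.137 to 151.239.194.142


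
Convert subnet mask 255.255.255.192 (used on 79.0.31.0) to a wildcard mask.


Subnet mask: 255.255.255.192
Wildcard = 255.255.255.255 - subnet mask
255 - 255 = 0
255 - 255 = 0
255 - 255 = 0
255 - 192 = 63
Wildcard: 0.0.0.63


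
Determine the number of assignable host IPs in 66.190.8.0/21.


Host bits = 32 - 21 = 11
Total addresses = 2^11 = 2048
Usable = total - 2 (network and broadcast)
Usable hosts: 2046


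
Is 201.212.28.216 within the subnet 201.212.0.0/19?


Subnet network: 201.212.0.0
Test IP AND mask: 201.212.0.0
Yes, 201.212.28.216 is in 201.212.0.0/19


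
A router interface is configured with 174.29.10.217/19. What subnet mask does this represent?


/19 means 19 network bits, 13 host bits
Binary: 11111111111111111110000000000000
Mask: 255.255.224.0


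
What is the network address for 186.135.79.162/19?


IP:   10111010.10000111.01001111.10100010
Mask: 11111111.11111111.11100000.00000000
AND operation:
Net:  10111010.10000111.01000000.00000000
Network: 186.135.64.0/19


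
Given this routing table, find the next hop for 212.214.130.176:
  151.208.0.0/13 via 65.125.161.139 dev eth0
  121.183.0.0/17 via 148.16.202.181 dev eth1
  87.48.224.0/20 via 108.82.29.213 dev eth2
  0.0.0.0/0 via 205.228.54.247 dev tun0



Longest prefix match for 212.214.130.176:
  /13 151.208.0.0: no
  /17 121.183.0.0: no
  /20 87.48.224.0: no
  /0 0.0.0.0: MATCH
Selected: next-hop 205.228.54.247 via tun0 (matched /0)


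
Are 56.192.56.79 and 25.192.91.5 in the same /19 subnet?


Mask: 255.255.224.0
56.192.56.79 AND mask = 56.192.32.0
25.192.91.5 AND mask = 25.192.64.0
No, different subnets (56.192.32.0 vs 25.192.64.0)


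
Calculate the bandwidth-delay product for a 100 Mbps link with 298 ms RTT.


BDP = bandwidth * RTT
= 100 Mbps * 298 ms
= 100 * 1e6 * 298 / 1000 bits
= 29800000 bits
= 3725000 bytes
= 3637.6953 KB
BDP = 29800000 bits (3725000 bytes)


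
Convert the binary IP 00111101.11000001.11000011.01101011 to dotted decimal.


00111101 = 61
11000001 = 193
11000011 = 195
01101011 = 107
IP: 61.193.195.107


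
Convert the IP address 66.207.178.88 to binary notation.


66 = 01000010
207 = 11001111
178 = 10110010
88 = 01011000
Binary: 01000010.11001111.10110010.01011000


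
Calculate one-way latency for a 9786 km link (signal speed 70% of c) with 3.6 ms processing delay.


Speed = 0.7 * 3e5 km/s = 210000 km/s
Propagation delay = 9786 / 210000 = 0.0466 s = 46.6 ms
Processing delay = 3.6 ms
Total one-way latency = 50.2 ms


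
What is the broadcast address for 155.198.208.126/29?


Network: 155.198.208.120/29
Host bits = 3
Set all host bits to 1:
Broadcast: 155.198.208.127


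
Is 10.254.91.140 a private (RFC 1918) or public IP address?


RFC 1918 private ranges:
  10.0.0.0/8 (10.0.0.0 - 10.255.255.255)
  172.16.0.0/12 (172.16.0.0 - 172.31.255.255)
  192.168.0.0/16 (192.168.0.0 - 192.168.255.255)
Private (in 10.0.0.0/8)


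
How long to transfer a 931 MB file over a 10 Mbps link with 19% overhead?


Effective throughput = 10 * (1 - 19/100) = 8.1 Mbps
File size in Mb = 931 * 8 = 7448 Mb
Time = 7448 / 8.1
Time = 919.5062 seconds


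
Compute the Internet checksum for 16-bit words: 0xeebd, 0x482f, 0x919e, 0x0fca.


Sum all words (with carry folding):
+ 0xeebd = 0xeebd
+ 0x482f = 0x36ed
+ 0x919e = 0xc88b
+ 0x0fca = 0xd855
One's complement: ~0xd855
Checksum = 0x27aa


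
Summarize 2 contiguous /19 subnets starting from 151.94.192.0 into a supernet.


Original prefix: /19
Number of subnets: 2 = 2^1
New prefix = 19 - 1 = 18
Supernet: 151.94.192.0/18


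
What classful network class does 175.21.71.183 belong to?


First octet: 175
Binary: 10101111
10xxxxxx -> Class B (128-191)
Class B, default mask 255.255.0.0 (/16)


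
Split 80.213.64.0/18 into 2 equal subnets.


New prefix = 18 + 1 = 19
Each subnet has 8192 addresses
  80.213.64.0/19
  80.213.96.0/19
Subnets: 80.213.64.0/19, 80.213.96.0/19


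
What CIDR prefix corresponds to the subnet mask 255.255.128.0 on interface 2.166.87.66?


Binary: 11111111.11111111.10000000.00000000
Count leading 1s
Prefix: /17


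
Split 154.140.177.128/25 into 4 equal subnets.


New prefix = 25 + 2 = 27
Each subnet has 32 addresses
  154.140.177.128/27
  154.140.177.160/27
  154.140.177.192/27
  154.140.177.224/27
Subnets: 154.140.177.128/27, 154.140.177.160/27, 154.140.177.192/27, 154.140.177.224/27


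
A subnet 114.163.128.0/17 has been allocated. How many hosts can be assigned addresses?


Host bits = 32 - 17 = 15
Total addresses = 2^15 = 32768
Usable = total - 2 (network and broadcast)
Usable hosts: 32766


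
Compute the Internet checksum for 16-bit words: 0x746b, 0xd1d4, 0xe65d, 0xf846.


Sum all words (with carry folding):
+ 0x746b = 0x746b
+ 0xd1d4 = 0x4640
+ 0xe65d = 0x2c9e
+ 0xf846 = 0x24e5
One's complement: ~0x24e5
Checksum = 0xdb1a


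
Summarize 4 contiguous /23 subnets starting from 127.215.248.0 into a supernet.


Original prefix: /23
Number of subnets: 4 = 2^2
New prefix = 23 - 2 = 21
Supernet: 127.215.248.0/21


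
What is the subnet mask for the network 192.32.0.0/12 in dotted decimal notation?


/12 means 12 network bits, 20 host bits
Binary: 11111111111100000000000000000000
Mask: 255.240.0.0


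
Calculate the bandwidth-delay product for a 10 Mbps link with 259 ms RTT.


BDP = bandwidth * RTT
= 10 Mbps * 259 ms
= 10 * 1e6 * 259 / 1000 bits
= 2590000 bits
= 323750 bytes
= 316.1621 KB
BDP = 2590000 bits (323750 bytes)


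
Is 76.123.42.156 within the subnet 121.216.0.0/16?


Subnet network: 121.216.0.0
Test IP AND mask: 76.123.0.0
No, 76.123.42.156 is not in 121.216.0.0/16


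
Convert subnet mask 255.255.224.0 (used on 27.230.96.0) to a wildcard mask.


Subnet mask: 255.255.224.0
Wildcard = 255.255.255.255 - subnet mask
255 - 255 = 0
255 - 255 = 0
255 - 224 = 31
255 - 0 = 255
Wildcard: 0.0.31.255


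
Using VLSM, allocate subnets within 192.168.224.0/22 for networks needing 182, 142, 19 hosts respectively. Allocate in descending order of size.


182 hosts -> /24 (254 usable): 192.168.224.0/24
142 hosts -> /24 (254 usable): 192.168.225.0/24
19 hosts -> /27 (30 usable): 192.168.226.0/27
Allocation: 192.168.224.0/24 (182 hosts, 254 usable); 192.168.225.0/24 (142 hosts, 254 usable); 192.168.226.0/27 (19 hosts, 30 usable)


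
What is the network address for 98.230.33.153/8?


IP:   01100010.11100110.00100001.10011001
Mask: 11111111.00000000.00000000.00000000
AND operation:
Net:  01100010.00000000.00000000.00000000
Network: 98.0.0.0/8


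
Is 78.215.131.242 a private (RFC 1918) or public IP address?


RFC 1918 private ranges:
  10.0.0.0/8 (10.0.0.0 - 10.255.255.255)
  172.16.0.0/12 (172.16.0.0 - 172.31.255.255)
  192.168.0.0/16 (192.168.0.0 - 192.168.255.255)
Public (not in any RFC 1918 range)


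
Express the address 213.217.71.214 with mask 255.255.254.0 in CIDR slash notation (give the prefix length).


Binary: 11111111.11111111.11111110.00000000
Count leading 1s
Prefix: /23


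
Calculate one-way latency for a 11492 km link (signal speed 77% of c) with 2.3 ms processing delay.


Speed = 0.77 * 3e5 km/s = 231000 km/s
Propagation delay = 11492 / 231000 = 0.0497 s = 49.7489 ms
Processing delay = 2.3 ms
Total one-way latency = 52.0489 ms


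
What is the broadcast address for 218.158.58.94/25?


Network: 218.158.58.0/25
Host bits = 7
Set all host bits to 1:
Broadcast: 218.158.58.127


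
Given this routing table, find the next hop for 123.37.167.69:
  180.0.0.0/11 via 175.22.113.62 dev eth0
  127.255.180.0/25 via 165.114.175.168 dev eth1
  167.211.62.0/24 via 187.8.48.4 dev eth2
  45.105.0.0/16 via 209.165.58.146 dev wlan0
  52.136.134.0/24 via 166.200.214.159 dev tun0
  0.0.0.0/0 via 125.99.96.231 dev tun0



Longest prefix match for 123.37.167.69:
  /11 180.0.0.0: no
  /25 127.255.180.0: no
  /24 167.211.62.0: no
  /16 45.105.0.0: no
  /24 52.136.134.0: no
  /0 0.0.0.0: MATCH
Selected: next-hop 125.99.96.231 via tun0 (matched /0)


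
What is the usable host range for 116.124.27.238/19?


Network: 116.124.0.0
Broadcast: 116.124.31.255
First usable = network + 1
Last usable = broadcast - 1
Range: 116.124.0.1 to 116.124.31.254


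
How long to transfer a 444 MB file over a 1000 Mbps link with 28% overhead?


Effective throughput = 1000 * (1 - 28/100) = 720 Mbps
File size in Mb = 444 * 8 = 3552 Mb
Time = 3552 / 720
Time = 4.9333 seconds


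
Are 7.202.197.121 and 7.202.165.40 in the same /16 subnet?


Mask: 255.255.0.0
7.202.197.121 AND mask = 7.202.0.0
7.202.165.40 AND mask = 7.202.0.0
Yes, same subnet (7.202.0.0)


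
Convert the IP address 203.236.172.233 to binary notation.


203 = 11001011
236 = 11101100
172 = 10101100
233 = 11101001
Binary: 11001011.11101100.10101100.11101001


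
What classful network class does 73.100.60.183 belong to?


First octet: 73
Binary: 01001001
0xxxxxxx -> Class A (1-126)
Class A, default mask 255.0.0.0 (/8)


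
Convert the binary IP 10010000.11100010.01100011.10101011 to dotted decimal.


10010000 = 144
11100010 = 226
01100011 = 99
10101011 = 171
IP: 144.226.99.171


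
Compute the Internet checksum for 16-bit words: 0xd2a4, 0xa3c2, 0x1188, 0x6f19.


Sum all words (with carry folding):
+ 0xd2a4 = 0xd2a4
+ 0xa3c2 = 0x7667
+ 0x1188 = 0x87ef
+ 0x6f19 = 0xf708
One's complement: ~0xf708
Checksum = 0x08f7


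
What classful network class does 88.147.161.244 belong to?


First octet: 88
Binary: 01011000
0xxxxxxx -> Class A (1-126)
Class A, default mask 255.0.0.0 (/8)


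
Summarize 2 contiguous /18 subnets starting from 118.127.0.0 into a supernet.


Original prefix: /18
Number of subnets: 2 = 2^1
New prefix = 18 - 1 = 17
Supernet: 118.127.0.0/17


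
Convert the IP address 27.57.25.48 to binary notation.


27 = 00011011
57 = 00111001
25 = 00011001
48 = 00110000
Binary: 00011011.00111001.00011001.00110000


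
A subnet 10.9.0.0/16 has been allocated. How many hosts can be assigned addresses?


Host bits = 32 - 16 = 16
Total addresses = 2^16 = 65536
Usable = total - 2 (network and broadcast)
Usable hosts: 65534


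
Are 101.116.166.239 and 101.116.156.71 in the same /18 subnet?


Mask: 255.255.192.0
101.116.166.239 AND mask = 101.116.128.0
101.116.156.71 AND mask = 101.116.128.0
Yes, same subnet (101.116.128.0)


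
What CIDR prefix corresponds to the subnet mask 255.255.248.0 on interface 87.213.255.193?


Binary: 11111111.11111111.11111000.00000000
Count leading 1s
Prefix: /21


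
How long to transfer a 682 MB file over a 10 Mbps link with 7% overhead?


Effective throughput = 10 * (1 - 7/100) = 9.3 Mbps
File size in Mb = 682 * 8 = 5456 Mb
Time = 5456 / 9.3
Time = 586.6667 seconds


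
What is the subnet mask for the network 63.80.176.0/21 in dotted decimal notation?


/21 means 21 network bits, 11 host bits
Binary: 11111111111111111111100000000000
Mask: 255.255.248.0


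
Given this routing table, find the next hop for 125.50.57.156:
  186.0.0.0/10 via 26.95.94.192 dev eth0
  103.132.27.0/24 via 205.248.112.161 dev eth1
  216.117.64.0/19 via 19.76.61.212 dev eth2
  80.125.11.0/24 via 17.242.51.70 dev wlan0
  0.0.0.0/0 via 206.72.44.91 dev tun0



Longest prefix match for 125.50.57.156:
  /10 186.0.0.0: no
  /24 103.132.27.0: no
  /19 216.117.64.0: no
  /24 80.125.11.0: no
  /0 0.0.0.0: MATCH
Selected: next-hop 206.72.44.91 via tun0 (matched /0)


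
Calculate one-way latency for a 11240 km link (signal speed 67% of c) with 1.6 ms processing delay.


Speed = 0.67 * 3e5 km/s = 201000 km/s
Propagation delay = 11240 / 201000 = 0.0559 s = 55.9204 ms
Processing delay = 1.6 ms
Total one-way latency = 57.5204 ms


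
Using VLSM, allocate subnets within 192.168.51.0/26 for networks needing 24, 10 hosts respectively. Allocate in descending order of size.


24 hosts -> /27 (30 usable): 192.168.51.0/27
10 hosts -> /28 (14 usable): 192.168.51.32/28
Allocation: 192.168.51.0/27 (24 hosts, 30 usable); 192.168.51.32/28 (10 hosts, 14 usable)


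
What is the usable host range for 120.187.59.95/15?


Network: 120.186.0.0
Broadcast: 120.187.255.255
First usable = network + 1
Last usable = broadcast - 1
Range: 120.186.0.1 to 120.187.255.254


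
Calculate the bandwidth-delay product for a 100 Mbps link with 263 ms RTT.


BDP = bandwidth * RTT
= 100 Mbps * 263 ms
= 100 * 1e6 * 263 / 1000 bits
= 26300000 bits
= 3287500 bytes
= 3210.4492 KB
BDP = 26300000 bits (3287500 bytes)


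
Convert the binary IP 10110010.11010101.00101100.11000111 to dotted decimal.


10110010 = 178
11010101 = 213
00101100 = 44
11000111 = 199
IP: 178.213.44.199


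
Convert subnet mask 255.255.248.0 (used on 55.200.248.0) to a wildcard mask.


Subnet mask: 255.255.248.0
Wildcard = 255.255.255.255 - subnet mask
255 - 255 = 0
255 - 255 = 0
255 - 248 = 7
255 - 0 = 255
Wildcard: 0.0.7.255


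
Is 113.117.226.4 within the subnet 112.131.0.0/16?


Subnet network: 112.131.0.0
Test IP AND mask: 113.117.0.0
No, 113.117.226.4 is not in 112.131.0.0/16


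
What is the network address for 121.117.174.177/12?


IP:   01111001.01110101.10101110.10110001
Mask: 11111111.11110000.00000000.00000000
AND operation:
Net:  01111001.01110000.00000000.00000000
Network: 121.112.0.0/12


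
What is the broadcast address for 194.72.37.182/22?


Network: 194.72.36.0/22
Host bits = 10
Set all host bits to 1:
Broadcast: 194.72.39.255


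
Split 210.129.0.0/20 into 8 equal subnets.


New prefix = 20 + 3 = 23
Each subnet has 512 addresses
  210.129.0.0/23
  210.129.2.0/23
  210.129.4.0/23
  210.129.6.0/23
  210.129.8.0/23
  210.129.10.0/23
  210.129.12.0/23
  210.129.14.0/23
Subnets: 210.129.0.0/23, 210.129.2.0/23, 210.129.4.0/23, 210.129.6.0/23, 210.129.8.0/23, 210.129.10.0/23, 210.129.12.0/23, 210.129.14.0/23


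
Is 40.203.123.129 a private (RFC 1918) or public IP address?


RFC 1918 private ranges:
  10.0.0.0/8 (10.0.0.0 - 10.255.255.255)
  172.16.0.0/12 (172.16.0.0 - 172.31.255.255)
  192.168.0.0/16 (192.168.0.0 - 192.168.255.255)
Public (not in any RFC 1918 range)


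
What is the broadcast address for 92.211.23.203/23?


Network: 92.211.22.0/23
Host bits = 9
Set all host bits to 1:
Broadcast: 92.211.23.255


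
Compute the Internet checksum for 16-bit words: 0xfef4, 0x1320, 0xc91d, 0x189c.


Sum all words (with carry folding):
+ 0xfef4 = 0xfef4
+ 0x1320 = 0x1215
+ 0xc91d = 0xdb32
+ 0x189c = 0xf3ce
One's complement: ~0xf3ce
Checksum = 0x0c31


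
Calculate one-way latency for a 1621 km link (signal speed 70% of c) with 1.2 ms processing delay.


Speed = 0.7 * 3e5 km/s = 210000 km/s
Propagation delay = 1621 / 210000 = 0.0077 s = 7.719 ms
Processing delay = 1.2 ms
Total one-way latency = 8.919 ms


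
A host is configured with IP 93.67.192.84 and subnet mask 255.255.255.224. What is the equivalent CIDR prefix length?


Binary: 11111111.11111111.11111111.11100000
Count leading 1s
Prefix: /27


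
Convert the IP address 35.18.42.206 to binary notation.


35 = 00100011
18 = 00010010
42 = 00101010
206 = 11001110
Binary: 00100011.00010010.00101010.11001110


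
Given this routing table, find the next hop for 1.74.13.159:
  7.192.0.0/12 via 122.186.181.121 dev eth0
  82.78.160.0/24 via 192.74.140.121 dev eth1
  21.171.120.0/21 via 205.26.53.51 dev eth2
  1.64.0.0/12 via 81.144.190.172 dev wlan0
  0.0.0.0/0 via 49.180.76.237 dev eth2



Longest prefix match for 1.74.13.159:
  /12 7.192.0.0: no
  /24 82.78.160.0: no
  /21 21.171.120.0: no
  /12 1.64.0.0: MATCH
  /0 0.0.0.0: MATCH
Selected: next-hop 81.144.190.172 via wlan0 (matched /12)


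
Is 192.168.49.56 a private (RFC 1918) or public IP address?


RFC 1918 private ranges:
  10.0.0.0/8 (10.0.0.0 - 10.255.255.255)
  172.16.0.0/12 (172.16.0.0 - 172.31.255.255)
  192.168.0.0/16 (192.168.0.0 - 192.168.255.255)
Private (in 192.168.0.0/16)


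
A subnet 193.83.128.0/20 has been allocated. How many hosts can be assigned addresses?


Host bits = 32 - 20 = 12
Total addresses = 2^12 = 4096
Usable = total - 2 (network and broadcast)
Usable hosts: 4094


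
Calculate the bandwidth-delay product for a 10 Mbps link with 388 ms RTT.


BDP = bandwidth * RTT
= 10 Mbps * 388 ms
= 10 * 1e6 * 388 / 1000 bits
= 3880000 bits
= 485000 bytes
= 473.6328 KB
BDP = 3880000 bits (485000 bytes)


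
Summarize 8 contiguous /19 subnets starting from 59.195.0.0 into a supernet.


Original prefix: /19
Number of subnets: 8 = 2^3
New prefix = 19 - 3 = 16
Supernet: 59.195.0.0/16


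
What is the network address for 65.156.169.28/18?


IP:   01000001.10011100.10101001.00011100
Mask: 11111111.11111111.11000000.00000000
AND operation:
Net:  01000001.10011100.10000000.00000000
Network: 65.156.128.0/18


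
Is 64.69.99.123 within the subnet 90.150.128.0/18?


Subnet network: 90.150.128.0
Test IP AND mask: 64.69.64.0
No, 64.69.99.123 is not in 90.150.128.0/18


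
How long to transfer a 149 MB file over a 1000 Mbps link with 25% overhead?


Effective throughput = 1000 * (1 - 25/100) = 750 Mbps
File size in Mb = 149 * 8 = 1192 Mb
Time = 1192 / 750
Time = 1.5893 seconds


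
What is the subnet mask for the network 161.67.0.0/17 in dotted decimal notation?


/17 means 17 network bits, 15 host bits
Binary: 11111111111111111000000000000000
Mask: 255.255.128.0


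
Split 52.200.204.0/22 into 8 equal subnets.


New prefix = 22 + 3 = 25
Each subnet has 128 addresses
  52.200.204.0/25
  52.200.204.128/25
  52.200.205.0/25
  52.200.205.128/25
  52.200.206.0/25
  52.200.206.128/25
  52.200.207.0/25
  52.200.207.128/25
Subnets: 52.200.204.0/25, 52.200.204.128/25, 52.200.205.0/25, 52.200.205.128/25, 52.200.206.0/25, 52.200.206.128/25, 52.200.207.0/25, 52.200.207.128/25


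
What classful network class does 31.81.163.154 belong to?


First octet: 31
Binary: 00011111
0xxxxxxx -> Class A (1-126)
Class A, default mask 255.0.0.0 (/8)


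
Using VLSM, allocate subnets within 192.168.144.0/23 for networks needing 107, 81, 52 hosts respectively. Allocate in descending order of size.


107 hosts -> /25 (126 usable): 192.168.144.0/25
81 hosts -> /25 (126 usable): 192.168.144.128/25
52 hosts -> /26 (62 usable): 192.168.145.0/26
Allocation: 192.168.144.0/25 (107 hosts, 126 usable); 192.168.144.128/25 (81 hosts, 126 usable); 192.168.145.0/26 (52 hosts, 62 usable)


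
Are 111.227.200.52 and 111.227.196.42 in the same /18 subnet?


Mask: 255.255.192.0
111.227.200.52 AND mask = 111.227.192.0
111.227.196.42 AND mask = 111.227.192.0
Yes, same subnet (111.227.192.0)


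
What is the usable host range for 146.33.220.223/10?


Network: 146.0.0.0
Broadcast: 146.63.255.255
First usable = network + 1
Last usable = broadcast - 1
Range: 146.0.0.1 to 146.63.255.254


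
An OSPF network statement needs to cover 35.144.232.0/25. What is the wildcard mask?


Subnet mask: 255.255.255.128
Wildcard = 255.255.255.255 - subnet mask
255 - 255 = 0
255 - 255 = 0
255 - 255 = 0
255 - 128 = 127
Wildcard: 0.0.0.127


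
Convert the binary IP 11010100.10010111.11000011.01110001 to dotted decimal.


11010100 = 212
10010111 = 151
11000011 = 195
01110001 = 113
IP: 212.151.195.113


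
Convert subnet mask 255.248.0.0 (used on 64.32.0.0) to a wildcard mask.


Subnet mask: 255.248.0.0
Wildcard = 255.255.255.255 - subnet mask
255 - 255 = 0
255 - 248 = 7
255 - 0 = 255
255 - 0 = 255
Wildcard: 0.7.255.255


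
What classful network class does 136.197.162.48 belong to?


First octet: 136
Binary: 10001000
10xxxxxx -> Class B (128-191)
Class B, default mask 255.255.0.0 (/16)


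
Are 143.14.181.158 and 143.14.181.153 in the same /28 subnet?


Mask: 255.255.255.240
143.14.181.158 AND mask = 143.14.181.144
143.14.181.153 AND mask = 143.14.181.144
Yes, same subnet (143.14.181.144)


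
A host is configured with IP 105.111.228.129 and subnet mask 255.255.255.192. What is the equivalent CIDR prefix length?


Binary: 11111111.11111111.11111111.11000000
Count leading 1s
Prefix: /26


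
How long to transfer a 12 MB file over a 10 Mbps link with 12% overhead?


Effective throughput = 10 * (1 - 12/100) = 8.8 Mbps
File size in Mb = 12 * 8 = 96 Mb
Time = 96 / 8.8
Time = 10.9091 seconds


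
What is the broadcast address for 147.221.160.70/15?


Network: 147.220.0.0/15
Host bits = 17
Set all host bits to 1:
Broadcast: 147.221.255.255


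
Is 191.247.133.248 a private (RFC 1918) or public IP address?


RFC 1918 private ranges:
  10.0.0.0/8 (10.0.0.0 - 10.255.255.255)
  172.16.0.0/12 (172.16.0.0 - 172.31.255.255)
  192.168.0.0/16 (192.168.0.0 - 192.168.255.255)
Public (not in any RFC 1918 range)


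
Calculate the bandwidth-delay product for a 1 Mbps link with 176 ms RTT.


BDP = bandwidth * RTT
= 1 Mbps * 176 ms
= 1 * 1e6 * 176 / 1000 bits
= 176000 bits
= 22000 bytes
= 21.4844 KB
BDP = 176000 bits (22000 bytes)


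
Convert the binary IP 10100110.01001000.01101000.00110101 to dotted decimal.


10100110 = 166
01001000 = 72
01101000 = 104
00110101 = 53
IP: 166.72.104.53


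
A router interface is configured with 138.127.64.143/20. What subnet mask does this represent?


/20 means 20 network bits, 12 host bits
Binary: 11111111111111111111000000000000
Mask: 255.255.240.0


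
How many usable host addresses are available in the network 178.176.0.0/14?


Host bits = 32 - 14 = 18
Total addresses = 2^18 = 262144
Usable = total - 2 (network and broadcast)
Usable hosts: 262142


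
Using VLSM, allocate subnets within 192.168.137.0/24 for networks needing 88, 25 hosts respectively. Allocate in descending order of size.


88 hosts -> /25 (126 usable): 192.168.137.0/25
25 hosts -> /27 (30 usable): 192.168.137.128/27
Allocation: 192.168.137.0/25 (88 hosts, 126 usable); 192.168.137.128/27 (25 hosts, 30 usable)


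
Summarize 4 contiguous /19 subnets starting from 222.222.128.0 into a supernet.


Original prefix: /19
Number of subnets: 4 = 2^2
New prefix = 19 - 2 = 17
Supernet: 222.222.128.0/17


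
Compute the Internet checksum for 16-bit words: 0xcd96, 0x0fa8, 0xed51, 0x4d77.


Sum all words (with carry folding):
+ 0xcd96 = 0xcd96
+ 0x0fa8 = 0xdd3e
+ 0xed51 = 0xca90
+ 0x4d77 = 0x1808
One's complement: ~0x1808
Checksum = 0xe7f7


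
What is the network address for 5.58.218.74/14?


IP:   00000101.00111010.11011010.01001010
Mask: 11111111.11111100.00000000.00000000
AND operation:
Net:  00000101.00111000.00000000.00000000
Network: 5.56.0.0/14


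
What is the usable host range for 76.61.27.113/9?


Network: 76.0.0.0
Broadcast: 76.127.255.255
First usable = network + 1
Last usable = broadcast - 1
Range: 76.0.0.1 to 76.127.255.254


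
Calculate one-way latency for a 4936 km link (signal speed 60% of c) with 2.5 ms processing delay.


Speed = 0.6 * 3e5 km/s = 180000 km/s
Propagation delay = 4936 / 180000 = 0.0274 s = 27.4222 ms
Processing delay = 2.5 ms
Total one-way latency = 29.9222 ms


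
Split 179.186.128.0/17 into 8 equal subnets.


New prefix = 17 + 3 = 20
Each subnet has 4096 addresses
  179.186.128.0/20
  179.186.144.0/20
  179.186.160.0/20
  179.186.176.0/20
  179.186.192.0/20
  179.186.208.0/20
  179.186.224.0/20
  179.186.240.0/20
Subnets: 179.186.128.0/20, 179.186.144.0/20, 179.186.160.0/20, 179.186.176.0/20, 179.186.192.0/20, 179.186.208.0/20, 179.186.224.0/20, 179.186.240.0/20


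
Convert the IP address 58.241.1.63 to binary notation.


58 = 00111010
241 = 11110001
1 = 00000001
63 = 00111111
Binary: 00111010.11110001.00000001.00111111


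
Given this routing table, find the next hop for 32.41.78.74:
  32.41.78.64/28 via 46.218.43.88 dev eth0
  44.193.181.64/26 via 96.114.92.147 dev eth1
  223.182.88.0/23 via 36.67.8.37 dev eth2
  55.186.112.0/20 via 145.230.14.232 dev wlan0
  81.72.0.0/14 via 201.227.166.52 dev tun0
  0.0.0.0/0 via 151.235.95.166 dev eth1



Longest prefix match for 32.41.78.74:
  /28 32.41.78.64: MATCH
  /26 44.193.181.64: no
  /23 223.182.88.0: no
  /20 55.186.112.0: no
  /14 81.72.0.0: no
  /0 0.0.0.0: MATCH
Selected: next-hop 46.218.43.88 via eth0 (matched /28)


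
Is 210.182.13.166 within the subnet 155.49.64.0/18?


Subnet network: 155.49.64.0
Test IP AND mask: 210.182.0.0
No, 210.182.13.166 is not in 155.49.64.0/18


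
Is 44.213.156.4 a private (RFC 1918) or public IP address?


RFC 1918 private ranges:
  10.0.0.0/8 (10.0.0.0 - 10.255.255.255)
  172.16.0.0/12 (172.16.0.0 - 172.31.255.255)
  192.168.0.0/16 (192.168.0.0 - 192.168.255.255)
Public (not in any RFC 1918 range)


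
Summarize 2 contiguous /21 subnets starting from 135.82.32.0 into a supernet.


Original prefix: /21
Number of subnets: 2 = 2^1
New prefix = 21 - 1 = 20
Supernet: 135.82.32.0/20


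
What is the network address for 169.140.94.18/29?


IP:   10101001.10001100.01011110.00010010
Mask: 11111111.11111111.11111111.11111000
AND operation:
Net:  10101001.10001100.01011110.00010000
Network: 169.140.94.16/29


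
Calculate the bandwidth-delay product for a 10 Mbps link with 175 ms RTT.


BDP = bandwidth * RTT
= 10 Mbps * 175 ms
= 10 * 1e6 * 175 / 1000 bits
= 1750000 bits
= 218750 bytes
= 213.623 KB
BDP = 1750000 bits (218750 bytes)


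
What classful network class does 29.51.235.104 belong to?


First octet: 29
Binary: 00011101
0xxxxxxx -> Class A (1-126)
Class A, default mask 255.0.0.0 (/8)


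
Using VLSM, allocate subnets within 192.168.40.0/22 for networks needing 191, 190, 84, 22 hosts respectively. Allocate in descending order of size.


191 hosts -> /24 (254 usable): 192.168.40.0/24
190 hosts -> /24 (254 usable): 192.168.41.0/24
84 hosts -> /25 (126 usable): 192.168.42.0/25
22 hosts -> /27 (30 usable): 192.168.42.128/27
Allocation: 192.168.40.0/24 (191 hosts, 254 usable); 192.168.41.0/24 (190 hosts, 254 usable); 192.168.42.0/25 (84 hosts, 126 usable); 192.168.42.128/27 (22 hosts, 30 usable)


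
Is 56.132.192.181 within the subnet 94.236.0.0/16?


Subnet network: 94.236.0.0
Test IP AND mask: 56.132.0.0
No, 56.132.192.181 is not in 94.236.0.0/16


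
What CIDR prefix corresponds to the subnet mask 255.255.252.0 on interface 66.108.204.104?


Binary: 11111111.11111111.11111100.00000000
Count leading 1s
Prefix: /22


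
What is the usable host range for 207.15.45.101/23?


Network: 207.15.44.0
Broadcast: 207.15.45.255
First usable = network + 1
Last usable = broadcast - 1
Range: 207.15.44.1 to 207.15.45.254


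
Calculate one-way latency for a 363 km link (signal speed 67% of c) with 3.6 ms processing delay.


Speed = 0.67 * 3e5 km/s = 201000 km/s
Propagation delay = 363 / 201000 = 0.0018 s = 1.806 ms
Processing delay = 3.6 ms
Total one-way latency = 5.406 ms


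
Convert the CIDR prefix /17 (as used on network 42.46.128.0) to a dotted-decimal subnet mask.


/17 means 17 network bits, 15 host bits
Binary: 11111111111111111000000000000000
Mask: 255.255.128.0


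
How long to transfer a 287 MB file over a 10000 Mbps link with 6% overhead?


Effective throughput = 10000 * (1 - 6/100) = 9400 Mbps
File size in Mb = 287 * 8 = 2296 Mb
Time = 2296 / 9400
Time = 0.2443 seconds


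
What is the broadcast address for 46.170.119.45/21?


Network: 46.170.112.0/21
Host bits = 11
Set all host bits to 1:
Broadcast: 46.170.119.255


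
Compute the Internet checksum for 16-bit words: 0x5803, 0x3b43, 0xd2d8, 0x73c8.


Sum all words (with carry folding):
+ 0x5803 = 0x5803
+ 0x3b43 = 0x9346
+ 0xd2d8 = 0x661f
+ 0x73c8 = 0xd9e7
One's complement: ~0xd9e7
Checksum = 0x2618


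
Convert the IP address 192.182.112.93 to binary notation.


192 = 11000000
182 = 10110110
112 = 01110000
93 = 01011101
Binary: 11000000.10110110.01110000.01011101


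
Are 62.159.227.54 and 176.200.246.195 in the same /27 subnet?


Mask: 255.255.255.224
62.159.227.54 AND mask = 62.159.227.32
176.200.246.195 AND mask = 176.200.246.192
No, different subnets (62.159.227.32 vs 176.200.246.192)


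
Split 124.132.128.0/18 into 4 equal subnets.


New prefix = 18 + 2 = 20
Each subnet has 4096 addresses
  124.132.128.0/20
  124.132.144.0/20
  124.132.160.0/20
  124.132.176.0/20
Subnets: 124.132.128.0/20, 124.132.144.0/20, 124.132.160.0/20, 124.132.176.0/20


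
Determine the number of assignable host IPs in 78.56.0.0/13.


Host bits = 32 - 13 = 19
Total addresses = 2^19 = 524288
Usable = total - 2 (network and broadcast)
Usable hosts: 524286


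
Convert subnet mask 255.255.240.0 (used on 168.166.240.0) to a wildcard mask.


Subnet mask: 255.255.240.0
Wildcard = 255.255.255.255 - subnet mask
255 - 255 = 0
255 - 255 = 0
255 - 240 = 15
255 - 0 = 255
Wildcard: 0.0.15.255


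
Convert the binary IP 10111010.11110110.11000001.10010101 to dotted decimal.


10111010 = 186
11110110 = 246
11000001 = 193
10010101 = 149
IP: 186.246.193.149


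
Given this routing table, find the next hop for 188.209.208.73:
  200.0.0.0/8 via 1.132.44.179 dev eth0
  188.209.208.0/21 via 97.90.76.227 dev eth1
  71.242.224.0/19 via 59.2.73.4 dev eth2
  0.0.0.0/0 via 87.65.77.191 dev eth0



Longest prefix match for 188.209.208.73:
  /8 200.0.0.0: no
  /21 188.209.208.0: MATCH
  /19 71.242.224.0: no
  /0 0.0.0.0: MATCH
Selected: next-hop 97.90.76.227 via eth1 (matched /21)


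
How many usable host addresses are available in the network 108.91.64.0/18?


Host bits = 32 - 18 = 14
Total addresses = 2^14 = 16384
Usable = total - 2 (network and broadcast)
Usable hosts: 16382


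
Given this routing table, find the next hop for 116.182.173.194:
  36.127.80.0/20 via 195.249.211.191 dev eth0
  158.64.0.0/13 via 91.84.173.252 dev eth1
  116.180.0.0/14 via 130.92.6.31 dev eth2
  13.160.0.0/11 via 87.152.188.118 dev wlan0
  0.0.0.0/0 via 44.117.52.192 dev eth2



Longest prefix match for 116.182.173.194:
  /20 36.127.80.0: no
  /13 158.64.0.0: no
  /14 116.180.0.0: MATCH
  /11 13.160.0.0: no
  /0 0.0.0.0: MATCH
Selected: next-hop 130.92.6.31 via eth2 (matched /14)


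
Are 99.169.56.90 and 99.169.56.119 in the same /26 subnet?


Mask: 255.255.255.192
99.169.56.90 AND mask = 99.169.56.64
99.169.56.119 AND mask = 99.169.56.64
Yes, same subnet (99.169.56.64)


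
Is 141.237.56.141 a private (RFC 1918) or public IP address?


RFC 1918 private ranges:
  10.0.0.0/8 (10.0.0.0 - 10.255.255.255)
  172.16.0.0/12 (172.16.0.0 - 172.31.255.255)
  192.168.0.0/16 (192.168.0.0 - 192.168.255.255)
Public (not in any RFC 1918 range)


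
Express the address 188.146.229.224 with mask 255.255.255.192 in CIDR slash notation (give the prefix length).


Binary: 11111111.11111111.11111111.11000000
Count leading 1s
Prefix: /26


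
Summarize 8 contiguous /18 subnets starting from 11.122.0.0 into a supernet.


Original prefix: /18
Number of subnets: 8 = 2^3
New prefix = 18 - 3 = 15
Supernet: 11.122.0.0/15


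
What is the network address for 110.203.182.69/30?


IP:   01101110.11001011.10110110.01000101
Mask: 11111111.11111111.11111111.11111100
AND operation:
Net:  01101110.11001011.10110110.01000100
Network: 110.203.182.68/30


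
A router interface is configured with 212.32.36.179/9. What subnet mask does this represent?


/9 means 9 network bits, 23 host bits
Binary: 11111111100000000000000000000000
Mask: 255.128.0.0


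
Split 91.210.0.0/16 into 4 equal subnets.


New prefix = 16 + 2 = 18
Each subnet has 16384 addresses
  91.210.0.0/18
  91.210.64.0/18
  91.210.128.0/18
  91.210.192.0/18
Subnets: 91.210.0.0/18, 91.210.64.0/18, 91.210.128.0/18, 91.210.192.0/18


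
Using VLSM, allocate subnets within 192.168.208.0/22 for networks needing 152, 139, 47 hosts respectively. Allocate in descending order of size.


152 hosts -> /24 (254 usable): 192.168.208.0/24
139 hosts -> /24 (254 usable): 192.168.209.0/24
47 hosts -> /26 (62 usable): 192.168.210.0/26
Allocation: 192.168.208.0/24 (152 hosts, 254 usable); 192.168.209.0/24 (139 hosts, 254 usable); 192.168.210.0/26 (47 hosts, 62 usable)


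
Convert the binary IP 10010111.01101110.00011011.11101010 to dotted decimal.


10010111 = 151
01101110 = 110
00011011 = 27
11101010 = 234
IP: 151.110.27.234


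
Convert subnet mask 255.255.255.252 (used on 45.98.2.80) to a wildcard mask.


Subnet mask: 255.255.255.252
Wildcard = 255.255.255.255 - subnet mask
255 - 255 = 0
255 - 255 = 0
255 - 255 = 0
255 - 252 = 3
Wildcard: 0.0.0.3


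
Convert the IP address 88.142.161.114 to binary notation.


88 = 01011000
142 = 10001110
161 = 10100001
114 = 01110010
Binary: 01011000.10001110.10100001.01110010


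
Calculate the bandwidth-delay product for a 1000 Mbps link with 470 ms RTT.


BDP = bandwidth * RTT
= 1000 Mbps * 470 ms
= 1000 * 1e6 * 470 / 1000 bits
= 470000000 bits
= 58750000 bytes
= 57373.0469 KB
BDP = 470000000 bits (58750000 bytes)


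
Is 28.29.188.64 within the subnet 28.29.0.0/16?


Subnet network: 28.29.0.0
Test IP AND mask: 28.29.0.0
Yes, 28.29.188.64 is in 28.29.0.0/16


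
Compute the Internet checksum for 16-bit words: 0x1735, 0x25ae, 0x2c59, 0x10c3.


Sum all words (with carry folding):
+ 0x1735 = 0x1735
+ 0x25ae = 0x3ce3
+ 0x2c59 = 0x693c
+ 0x10c3 = 0x79ff
One's complement: ~0x79ff
Checksum = 0x8600


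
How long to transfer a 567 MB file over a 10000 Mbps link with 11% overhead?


Effective throughput = 10000 * (1 - 11/100) = 8900 Mbps
File size in Mb = 567 * 8 = 4536 Mb
Time = 4536 / 8900
Time = 0.5097 seconds


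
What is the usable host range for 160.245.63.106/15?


Network: 160.244.0.0
Broadcast: 160.245.255.255
First usable = network + 1
Last usable = broadcast - 1
Range: 160.244.0.1 to 160.245.255.254


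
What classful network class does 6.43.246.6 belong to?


First octet: 6
Binary: 00000110
0xxxxxxx -> Class A (1-126)
Class A, default mask 255.0.0.0 (/8)


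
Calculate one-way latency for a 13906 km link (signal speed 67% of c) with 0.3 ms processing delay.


Speed = 0.67 * 3e5 km/s = 201000 km/s
Propagation delay = 13906 / 201000 = 0.0692 s = 69.1841 ms
Processing delay = 0.3 ms
Total one-way latency = 69.4841 ms


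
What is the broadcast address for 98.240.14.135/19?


Network: 98.240.0.0/19
Host bits = 13
Set all host bits to 1:
Broadcast: 98.240.31.255
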